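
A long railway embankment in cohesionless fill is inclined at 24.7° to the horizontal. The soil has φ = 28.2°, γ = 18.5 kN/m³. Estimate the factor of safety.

FS = 1.17

For a dry cohesionless infinite slope the factor of safety is FS = tanφ / tanβ.
FS = tan28.2° / tan24.7° = 0.5362 / 0.4599 = 1.166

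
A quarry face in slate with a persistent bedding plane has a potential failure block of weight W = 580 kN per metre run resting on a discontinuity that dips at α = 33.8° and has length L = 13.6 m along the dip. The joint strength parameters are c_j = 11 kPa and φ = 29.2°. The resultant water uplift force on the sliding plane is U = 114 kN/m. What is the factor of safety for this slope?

FS = 1.10

Resolving the block weight along and normal to the plane and applying the Mohr–Coulomb strength on the joint:
N' = W cosα − U = 580·cos33.8° − 114 = 368.0 kN/m
Driving force T = W sinα = 580·sin33.8° = 322.7 kN/m
Resisting force R = c_j·L + N'·tanφ = 11·13.6 + 368.0·tan29.2° = 149.6 + 205.7 = 355.3 kN/m
FS = R / T = 355.3 / 322.7 = 1.101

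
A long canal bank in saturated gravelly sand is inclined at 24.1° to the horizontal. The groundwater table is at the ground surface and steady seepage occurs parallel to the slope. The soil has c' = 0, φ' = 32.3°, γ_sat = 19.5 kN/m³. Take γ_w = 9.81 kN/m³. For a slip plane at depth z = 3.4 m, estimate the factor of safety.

With seepage parallel to the slope and the water table at the surface, the effective normal stress on the slip plane uses the buoyant unit weight γ' = γ_sat − γ_w while the driving shear stress uses γ_sat:
FS = [c' + γ' z cos²β tanφ'] / [γ_sat z sinβ cosβ]
(For c' = 0 this reduces to FS = (γ'/γ_sat)·tanφ'/tanβ.)
γ' = 19.5 − 9.81 = 9.69 kN/m³
Numerator = 0.0 + 9.69·3.4·cos²24.1°·tan32.3° = 0.0 + 9.69·3.4·0.8333·0.6322 = 17.355 kPa
Denominator = 19.5·3.4·sin24.1°·cos24.1° = 19.5·3.4·0.4083·0.9128 = 24.713 kPa
FS = 17.355 / 24.713 = 0.702

FS = 0.70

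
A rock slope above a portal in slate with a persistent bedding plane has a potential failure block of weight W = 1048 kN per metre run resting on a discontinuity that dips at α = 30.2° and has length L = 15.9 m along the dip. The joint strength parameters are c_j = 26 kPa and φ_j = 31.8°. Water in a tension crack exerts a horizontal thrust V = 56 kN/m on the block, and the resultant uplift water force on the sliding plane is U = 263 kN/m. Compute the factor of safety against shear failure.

Resolving the block weight along and normal to the plane and applying the Mohr–Coulomb strength on the joint:
N' = W cosα − U − V sinα = 1048·cos30.2° − 263 − 56·sin30.2° = 614.6 kN/m
Driving force T = W sinα + V cosα = 1048·sin30.2° + 56·cos30.2° = 575.6 kN/m
Resisting force R = c_j·L + N'·tanφ_j = 26·15.9 + 614.6·tan31.8° = 413.4 + 381.1 = 794.5 kN/m
FS = R / T = 794.5 / 575.6 = 1.380

FS = 1.38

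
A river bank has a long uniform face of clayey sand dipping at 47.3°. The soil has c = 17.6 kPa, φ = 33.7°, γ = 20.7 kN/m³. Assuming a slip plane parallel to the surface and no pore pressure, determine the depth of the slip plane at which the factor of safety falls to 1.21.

z = 2.87 m

Setting FS = 1.21 in FS = [c + γz cos²β tanφ] / [γz sinβ cosβ] and solving for z:
z = c / [γ cosβ (FS·sinβ − cosβ·tanφ)]
  = 17.6 / [20.7·cos47.3°·(1.21·sin47.3° − cos47.3°·tan33.7°)]
  = 17.6 / [20.7·0.6782·(1.21·0.7349 − 0.6782·0.6669)]
  = 17.6 / 6.1341 = 2.869 m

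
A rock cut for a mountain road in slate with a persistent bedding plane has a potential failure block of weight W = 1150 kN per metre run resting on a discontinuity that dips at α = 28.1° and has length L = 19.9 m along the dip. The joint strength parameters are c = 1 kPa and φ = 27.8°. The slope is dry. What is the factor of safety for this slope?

FS = 1.02

Resolving the block weight along and normal to the plane and applying the Mohr–Coulomb strength on the joint:
N' = W cosα = 1150·cos28.1° = 1014.4 kN/m
Driving force T = W sinα = 1150·sin28.1° = 541.7 kN/m
Resisting force R = c·L + N'·tanφ = 1·19.9 + 1014.4·tan27.8° = 19.9 + 534.9 = 554.8 kN/m
FS = R / T = 554.8 / 541.7 = 1.024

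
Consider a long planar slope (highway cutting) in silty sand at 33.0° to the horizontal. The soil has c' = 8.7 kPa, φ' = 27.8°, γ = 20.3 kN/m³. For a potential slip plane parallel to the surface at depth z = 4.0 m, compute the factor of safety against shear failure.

FS = 1.05

For an infinite slope with a slip plane parallel to the surface (no pore pressure): FS = [c' + γz cos²β tanφ'] / [γz sinβ cosβ].
γz = 20.3·4.0 = 81.20 kN/m²
Numerator = 8.7 + 81.20·cos²33.0°·tan27.8° = 8.7 + 81.20·0.7034·0.5272 = 38.813 kPa
Denominator = 81.20·sin33.0°·cos33.0° = 81.20·0.5446·0.8387 = 37.090 kPa
FS = 38.813 / 37.090 = 1.046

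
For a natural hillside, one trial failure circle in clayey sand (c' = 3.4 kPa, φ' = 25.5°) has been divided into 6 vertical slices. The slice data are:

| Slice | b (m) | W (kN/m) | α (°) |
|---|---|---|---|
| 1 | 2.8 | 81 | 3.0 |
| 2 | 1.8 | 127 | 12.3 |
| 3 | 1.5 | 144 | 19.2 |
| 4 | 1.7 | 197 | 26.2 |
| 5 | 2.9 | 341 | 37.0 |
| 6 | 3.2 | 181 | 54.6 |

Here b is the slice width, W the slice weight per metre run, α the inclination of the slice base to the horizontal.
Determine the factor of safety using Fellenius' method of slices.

FS = 0.94

Ordinary method of slices: FS = Σ[c'·Δl_i + (W_i cosα_i)·tanφ'] / Σ W_i sinα_i, with Δl_i = b_i / cosα_i.
Slice 1: Δl = 2.8/cos3.0° = 2.804 m; N'_1 = 81·cos3.0° = 80.9; c'Δl = 9.53; W sinα = 4.2
Slice 2: Δl = 1.8/cos12.3° = 1.842 m; N'_2 = 127·cos12.3° = 124.1; c'Δl = 6.26; W sinα = 27.1
Slice 3: Δl = 1.5/cos19.2° = 1.588 m; N'_3 = 144·cos19.2° = 136.0; c'Δl = 5.40; W sinα = 47.4
Slice 4: Δl = 1.7/cos26.2° = 1.895 m; N'_4 = 197·cos26.2° = 176.8; c'Δl = 6.44; W sinα = 87.0
Slice 5: Δl = 2.9/cos37.0° = 3.631 m; N'_5 = 341·cos37.0° = 272.3; c'Δl = 12.35; W sinα = 205.2
Slice 6: Δl = 3.2/cos54.6° = 5.524 m; N'_6 = 181·cos54.6° = 104.8; c'Δl = 18.78; W sinα = 147.5
Σc'Δl = 58.8 kN/m; ΣN' = 894.9 kN/m; ΣW sinα = 518.4 kN/m
Resisting = 58.8 + 894.9·tan25.5° = 58.8 + 426.8 = 485.6 kN/m
FS = 485.6 / 518.4 = 0.937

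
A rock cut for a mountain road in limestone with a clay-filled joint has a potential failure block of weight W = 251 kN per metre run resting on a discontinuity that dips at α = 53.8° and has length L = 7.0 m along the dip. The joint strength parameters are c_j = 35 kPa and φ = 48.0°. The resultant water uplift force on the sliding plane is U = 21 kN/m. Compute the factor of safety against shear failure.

FS = 1.91

Resolving the block weight along and normal to the plane and applying the Mohr–Coulomb strength on the joint:
N' = W cosα − U = 251·cos53.8° − 21 = 127.2 kN/m
Driving force T = W sinα = 251·sin53.8° = 202.5 kN/m
Resisting force R = c_j·L + N'·tanφ = 35·7.0 + 127.2·tan48.0° = 245.0 + 141.3 = 386.3 kN/m
FS = R / T = 386.3 / 202.5 = 1.907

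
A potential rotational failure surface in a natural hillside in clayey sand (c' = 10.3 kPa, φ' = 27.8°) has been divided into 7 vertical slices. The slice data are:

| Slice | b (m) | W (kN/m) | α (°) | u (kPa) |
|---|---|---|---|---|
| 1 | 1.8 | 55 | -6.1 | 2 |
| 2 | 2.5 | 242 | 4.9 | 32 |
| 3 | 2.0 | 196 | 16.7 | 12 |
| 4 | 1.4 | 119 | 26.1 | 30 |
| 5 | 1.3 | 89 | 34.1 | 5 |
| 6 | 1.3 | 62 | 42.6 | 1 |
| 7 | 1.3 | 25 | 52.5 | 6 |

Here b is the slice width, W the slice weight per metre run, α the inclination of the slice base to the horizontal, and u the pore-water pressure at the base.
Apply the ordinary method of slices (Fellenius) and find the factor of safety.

FS = 1.81

Ordinary method of slices: FS = Σ[c'·Δl_i + (W_i cosα_i − u_i·Δl_i)·tanφ'] / Σ W_i sinα_i, with Δl_i = b_i / cosα_i.
Slice 1: Δl = 1.8/cos(-6.1°) = 1.810 m; N'_1 = 55·cos(-6.1°) − 2·1.810 = 51.1; c'Δl = 18.65; W sinα = -5.8
Slice 2: Δl = 2.5/cos4.9° = 2.509 m; N'_2 = 242·cos4.9° − 32·2.509 = 160.8; c'Δl = 25.84; W sinα = 20.7
Slice 3: Δl = 2.0/cos16.7° = 2.088 m; N'_3 = 196·cos16.7° − 12·2.088 = 162.7; c'Δl = 21.51; W sinα = 56.3
Slice 4: Δl = 1.4/cos26.1° = 1.559 m; N'_4 = 119·cos26.1° − 30·1.559 = 60.1; c'Δl = 16.06; W sinα = 52.4
Slice 5: Δl = 1.3/cos34.1° = 1.570 m; N'_5 = 89·cos34.1° − 5·1.570 = 65.8; c'Δl = 16.17; W sinα = 49.9
Slice 6: Δl = 1.3/cos42.6° = 1.766 m; N'_6 = 62·cos42.6° − 1·1.766 = 43.9; c'Δl = 18.19; W sinα = 42.0
Slice 7: Δl = 1.3/cos52.5° = 2.135 m; N'_7 = 25·cos52.5° − 6·2.135 = 2.4; c'Δl = 22.00; W sinα = 19.8
Σc'Δl = 138.4 kN/m; ΣN' = 546.8 kN/m; ΣW sinα = 235.2 kN/m
Resisting = 138.4 + 546.8·tan27.8° = 138.4 + 288.3 = 426.7 kN/m
FS = 426.7 / 235.2 = 1.814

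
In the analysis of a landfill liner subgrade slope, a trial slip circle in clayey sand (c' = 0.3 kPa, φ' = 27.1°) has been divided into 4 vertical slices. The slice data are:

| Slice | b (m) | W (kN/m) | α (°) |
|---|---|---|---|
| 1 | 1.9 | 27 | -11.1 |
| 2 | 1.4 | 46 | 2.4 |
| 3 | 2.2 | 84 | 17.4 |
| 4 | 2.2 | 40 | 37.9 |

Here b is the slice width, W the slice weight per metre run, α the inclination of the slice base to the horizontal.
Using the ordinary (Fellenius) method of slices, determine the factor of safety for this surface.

FS = 2.08

Ordinary method of slices: FS = Σ[c'·Δl_i + (W_i cosα_i)·tanφ'] / Σ W_i sinα_i, with Δl_i = b_i / cosα_i.
Slice 1: Δl = 1.9/cos(-11.1°) = 1.936 m; N'_1 = 27·cos(-11.1°) = 26.5; c'Δl = 0.58; W sinα = -5.2
Slice 2: Δl = 1.4/cos2.4° = 1.401 m; N'_2 = 46·cos2.4° = 46.0; c'Δl = 0.42; W sinα = 1.9
Slice 3: Δl = 2.2/cos17.4° = 2.305 m; N'_3 = 84·cos17.4° = 80.2; c'Δl = 0.69; W sinα = 25.1
Slice 4: Δl = 2.2/cos37.9° = 2.788 m; N'_4 = 40·cos37.9° = 31.6; c'Δl = 0.84; W sinα = 24.6
Σc'Δl = 2.5 kN/m; ΣN' = 184.2 kN/m; ΣW sinα = 46.4 kN/m
Resisting = 2.5 + 184.2·tan27.1° = 2.5 + 94.2 = 96.8 kN/m
FS = 96.8 / 46.4 = 2.085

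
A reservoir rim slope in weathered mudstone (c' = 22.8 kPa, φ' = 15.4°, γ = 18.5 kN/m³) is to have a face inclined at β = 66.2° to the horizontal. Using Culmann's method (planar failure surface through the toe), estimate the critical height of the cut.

Culmann's analysis gives the critical failure plane at α_cr = (β + φ')/2 = (66.2 + 15.4)/2 = 40.8°, and the critical height
H_c = (4c'/γ) · sinβ cosφ' / [1 − cos(β − φ')]
    = (4·22.8/18.5) · sin66.2°·cos15.4° / [1 − cos(50.8°)]
    = 4.930 · 0.9150·0.9641 / [1 − 0.6320]
    = 4.930 · 0.8821 / 0.3680
    = 11.82 m

H_c = 11.82 m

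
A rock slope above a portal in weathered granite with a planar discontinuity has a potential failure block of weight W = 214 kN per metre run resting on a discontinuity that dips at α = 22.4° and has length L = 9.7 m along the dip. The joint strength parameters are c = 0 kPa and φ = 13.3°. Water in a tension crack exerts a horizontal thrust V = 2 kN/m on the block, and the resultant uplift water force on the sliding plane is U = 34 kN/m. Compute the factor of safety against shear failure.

Resolving the block weight along and normal to the plane and applying the Mohr–Coulomb strength on the joint:
N' = W cosα − U − V sinα = 214·cos22.4° − 34 − 2·sin22.4° = 163.1 kN/m
Driving force T = W sinα + V cosα = 214·sin22.4° + 2·cos22.4° = 83.4 kN/m
Resisting force R = c·L + N'·tanφ = 0·9.7 + 163.1·tan13.3° = 0.0 + 38.6 = 38.6 kN/m
FS = R / T = 38.6 / 83.4 = 0.462

FS = 0.46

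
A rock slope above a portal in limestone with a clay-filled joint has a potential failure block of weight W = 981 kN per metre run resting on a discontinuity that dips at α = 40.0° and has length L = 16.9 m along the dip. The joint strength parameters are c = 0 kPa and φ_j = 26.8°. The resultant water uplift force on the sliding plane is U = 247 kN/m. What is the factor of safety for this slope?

Resolving the block weight along and normal to the plane and applying the Mohr–Coulomb strength on the joint:
N' = W cosα − U = 981·cos40.0° − 247 = 504.5 kN/m
Driving force T = W sinα = 981·sin40.0° = 630.6 kN/m
Resisting force R = c·L + N'·tanφ_j = 0·16.9 + 504.5·tan26.8° = 0.0 + 254.8 = 254.8 kN/m
FS = R / T = 254.8 / 630.6 = 0.404

FS = 0.40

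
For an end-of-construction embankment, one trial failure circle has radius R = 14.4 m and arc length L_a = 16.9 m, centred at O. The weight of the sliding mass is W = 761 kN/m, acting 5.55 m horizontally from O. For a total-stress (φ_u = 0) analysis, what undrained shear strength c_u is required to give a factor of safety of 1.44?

FS = c_u·L_a·R / (W·d), so c_u = FS·W·d / (L_a·R).
c_u = 1.44·761·5.55 / (16.90·14.4) = 6081.9 / 243.36 = 24.99 kPa

c_u = 25.0 kPa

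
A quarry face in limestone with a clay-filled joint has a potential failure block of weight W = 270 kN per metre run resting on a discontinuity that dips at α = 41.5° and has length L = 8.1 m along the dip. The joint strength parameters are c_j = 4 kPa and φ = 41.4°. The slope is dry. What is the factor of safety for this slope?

FS = 1.18

Resolving the block weight along and normal to the plane and applying the Mohr–Coulomb strength on the joint:
N' = W cosα = 270·cos41.5° = 202.2 kN/m
Driving force T = W sinα = 270·sin41.5° = 178.9 kN/m
Resisting force R = c_j·L + N'·tanφ = 4·8.1 + 202.2·tan41.4° = 32.4 + 178.3 = 210.7 kN/m
FS = R / T = 210.7 / 178.9 = 1.178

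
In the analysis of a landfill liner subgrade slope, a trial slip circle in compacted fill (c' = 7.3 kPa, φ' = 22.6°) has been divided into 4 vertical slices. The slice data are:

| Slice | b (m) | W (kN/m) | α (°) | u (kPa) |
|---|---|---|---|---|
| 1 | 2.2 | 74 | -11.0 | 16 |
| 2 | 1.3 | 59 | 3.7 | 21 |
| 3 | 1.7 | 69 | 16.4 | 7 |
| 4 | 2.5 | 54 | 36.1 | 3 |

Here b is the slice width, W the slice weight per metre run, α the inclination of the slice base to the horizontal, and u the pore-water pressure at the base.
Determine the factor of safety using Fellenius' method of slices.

Ordinary method of slices: FS = Σ[c'·Δl_i + (W_i cosα_i − u_i·Δl_i)·tanφ'] / Σ W_i sinα_i, with Δl_i = b_i / cosα_i.
Slice 1: Δl = 2.2/cos(-11.0°) = 2.241 m; N'_1 = 74·cos(-11.0°) − 16·2.241 = 36.8; c'Δl = 16.36; W sinα = -14.1
Slice 2: Δl = 1.3/cos3.7° = 1.303 m; N'_2 = 59·cos3.7° − 21·1.303 = 31.5; c'Δl = 9.51; W sinα = 3.8
Slice 3: Δl = 1.7/cos16.4° = 1.772 m; N'_3 = 69·cos16.4° − 7·1.772 = 53.8; c'Δl = 12.94; W sinα = 19.5
Slice 4: Δl = 2.5/cos36.1° = 3.094 m; N'_4 = 54·cos36.1° − 3·3.094 = 34.3; c'Δl = 22.59; W sinα = 31.8
Σc'Δl = 61.4 kN/m; ΣN' = 156.4 kN/m; ΣW sinα = 41.0 kN/m
Resisting = 61.4 + 156.4·tan22.6° = 61.4 + 65.1 = 126.5 kN/m
FS = 126.5 / 41.0 = 3.087

FS = 3.09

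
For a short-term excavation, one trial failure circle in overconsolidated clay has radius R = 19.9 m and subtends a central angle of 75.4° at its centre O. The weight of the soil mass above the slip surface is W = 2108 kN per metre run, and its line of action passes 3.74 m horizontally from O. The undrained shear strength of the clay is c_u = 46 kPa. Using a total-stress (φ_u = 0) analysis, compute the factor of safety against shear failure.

Taking moments about the centre O, the resisting moment is provided by the undrained shear strength acting along the arc:
Arc length L_a = R·θ = 19.9·(75.4°·π/180) = 19.9·1.3160 = 26.19 m
M_R = c_u·L_a·R = 46·26.19·19.9 = 23972.5 kN·m/m
M_D = W·d = 2108·3.74 = 7883.9 kN·m/m
FS = M_R / M_D = 23972.5 / 7883.9 = 3.041

FS = 3.04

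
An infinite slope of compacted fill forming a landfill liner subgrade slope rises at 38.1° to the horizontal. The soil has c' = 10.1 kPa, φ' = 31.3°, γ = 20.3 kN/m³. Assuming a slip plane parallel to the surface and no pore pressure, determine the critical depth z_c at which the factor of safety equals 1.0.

Setting FS = 1.00 in FS = [c' + γz cos²β tanφ'] / [γz sinβ cosβ] and solving for z:
z = c' / [γ cosβ (FS·sinβ − cosβ·tanφ')]
  = 10.1 / [20.3·cos38.1°·(1.00·sin38.1° − cos38.1°·tan31.3°)]
  = 10.1 / [20.3·0.7869·(1.00·0.6170 − 0.7869·0.6080)]
  = 10.1 / 2.2137 = 4.563 m

z_c = 4.56 m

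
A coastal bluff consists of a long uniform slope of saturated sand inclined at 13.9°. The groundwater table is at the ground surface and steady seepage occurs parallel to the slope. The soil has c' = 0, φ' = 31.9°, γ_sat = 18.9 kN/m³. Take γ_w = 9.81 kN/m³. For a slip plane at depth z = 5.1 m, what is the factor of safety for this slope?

FS = 1.21

With seepage parallel to the slope and the water table at the surface, the effective normal stress on the slip plane uses the buoyant unit weight γ' = γ_sat − γ_w while the driving shear stress uses γ_sat:
FS = [c' + γ' z cos²β tanφ'] / [γ_sat z sinβ cosβ]
(For c' = 0 this reduces to FS = (γ'/γ_sat)·tanφ'/tanβ.)
γ' = 18.9 − 9.81 = 9.09 kN/m³
Numerator = 0.0 + 9.09·5.1·cos²13.9°·tan31.9° = 0.0 + 9.09·5.1·0.9423·0.6224 = 27.191 kPa
Denominator = 18.9·5.1·sin13.9°·cos13.9° = 18.9·5.1·0.2402·0.9707 = 22.478 kPa
FS = 27.191 / 22.478 = 1.210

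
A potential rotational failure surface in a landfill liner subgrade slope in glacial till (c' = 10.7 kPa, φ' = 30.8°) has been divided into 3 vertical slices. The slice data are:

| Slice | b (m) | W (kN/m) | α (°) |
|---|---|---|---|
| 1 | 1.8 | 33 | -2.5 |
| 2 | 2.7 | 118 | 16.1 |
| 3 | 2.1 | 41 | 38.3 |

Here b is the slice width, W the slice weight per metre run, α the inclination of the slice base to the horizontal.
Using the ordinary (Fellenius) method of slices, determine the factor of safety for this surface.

Ordinary method of slices: FS = Σ[c'·Δl_i + (W_i cosα_i)·tanφ'] / Σ W_i sinα_i, with Δl_i = b_i / cosα_i.
Slice 1: Δl = 1.8/cos(-2.5°) = 1.802 m; N'_1 = 33·cos(-2.5°) = 33.0; c'Δl = 19.28; W sinα = -1.4
Slice 2: Δl = 2.7/cos16.1° = 2.810 m; N'_2 = 118·cos16.1° = 113.4; c'Δl = 30.07; W sinα = 32.7
Slice 3: Δl = 2.1/cos38.3° = 2.676 m; N'_3 = 41·cos38.3° = 32.2; c'Δl = 28.63; W sinα = 25.4
Σc'Δl = 78.0 kN/m; ΣN' = 178.5 kN/m; ΣW sinα = 56.7 kN/m
Resisting = 78.0 + 178.5·tan30.8° = 78.0 + 106.4 = 184.4 kN/m
FS = 184.4 / 56.7 = 3.252

FS = 3.25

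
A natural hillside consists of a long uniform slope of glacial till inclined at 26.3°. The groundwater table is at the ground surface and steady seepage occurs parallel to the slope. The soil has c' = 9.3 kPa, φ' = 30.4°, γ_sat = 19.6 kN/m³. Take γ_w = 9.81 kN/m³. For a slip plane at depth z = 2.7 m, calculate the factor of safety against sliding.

With seepage parallel to the slope and the water table at the surface, the effective normal stress on the slip plane uses the buoyant unit weight γ' = γ_sat − γ_w while the driving shear stress uses γ_sat:
FS = [c' + γ' z cos²β tanφ'] / [γ_sat z sinβ cosβ]
γ' = 19.6 − 9.81 = 9.79 kN/m³
Numerator = 9.3 + 9.79·2.7·cos²26.3°·tan30.4° = 9.3 + 9.79·2.7·0.8037·0.5867 = 21.764 kPa
Denominator = 19.6·2.7·sin26.3°·cos26.3° = 19.6·2.7·0.4431·0.8965 = 21.020 kPa
FS = 21.764 / 21.020 = 1.035

FS = 1.04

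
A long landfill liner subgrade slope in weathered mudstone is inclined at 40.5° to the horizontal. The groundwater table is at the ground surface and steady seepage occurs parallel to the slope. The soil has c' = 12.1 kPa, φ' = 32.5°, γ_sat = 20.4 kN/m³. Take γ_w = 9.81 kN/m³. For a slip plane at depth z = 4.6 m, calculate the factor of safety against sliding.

FS = 0.65

With seepage parallel to the slope and the water table at the surface, the effective normal stress on the slip plane uses the buoyant unit weight γ' = γ_sat − γ_w while the driving shear stress uses γ_sat:
FS = [c' + γ' z cos²β tanφ'] / [γ_sat z sinβ cosβ]
γ' = 20.4 − 9.81 = 10.59 kN/m³
Numerator = 12.1 + 10.59·4.6·cos²40.5°·tan32.5° = 12.1 + 10.59·4.6·0.5782·0.6371 = 30.045 kPa
Denominator = 20.4·4.6·sin40.5°·cos40.5° = 20.4·4.6·0.6494·0.7604 = 46.342 kPa
FS = 30.045 / 46.342 = 0.648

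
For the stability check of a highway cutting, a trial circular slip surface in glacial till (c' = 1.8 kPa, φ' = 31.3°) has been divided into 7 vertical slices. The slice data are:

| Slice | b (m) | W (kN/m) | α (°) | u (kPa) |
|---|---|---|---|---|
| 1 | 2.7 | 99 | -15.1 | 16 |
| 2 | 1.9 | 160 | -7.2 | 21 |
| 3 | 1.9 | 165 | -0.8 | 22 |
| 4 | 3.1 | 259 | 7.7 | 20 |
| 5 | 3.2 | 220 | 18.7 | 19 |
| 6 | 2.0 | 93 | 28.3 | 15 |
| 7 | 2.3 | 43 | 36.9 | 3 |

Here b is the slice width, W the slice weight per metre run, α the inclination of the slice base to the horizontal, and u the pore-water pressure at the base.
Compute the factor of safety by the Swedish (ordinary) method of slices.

Ordinary method of slices: FS = Σ[c'·Δl_i + (W_i cosα_i − u_i·Δl_i)·tanφ'] / Σ W_i sinα_i, with Δl_i = b_i / cosα_i.
Slice 1: Δl = 2.7/cos(-15.1°) = 2.797 m; N'_1 = 99·cos(-15.1°) − 16·2.797 = 50.8; c'Δl = 5.03; W sinα = -25.8
Slice 2: Δl = 1.9/cos(-7.2°) = 1.915 m; N'_2 = 160·cos(-7.2°) − 21·1.915 = 118.5; c'Δl = 3.45; W sinα = -20.1
Slice 3: Δl = 1.9/cos(-0.8°) = 1.900 m; N'_3 = 165·cos(-0.8°) − 22·1.900 = 123.2; c'Δl = 3.42; W sinα = -2.3
Slice 4: Δl = 3.1/cos7.7° = 3.128 m; N'_4 = 259·cos7.7° − 20·3.128 = 194.1; c'Δl = 5.63; W sinα = 34.7
Slice 5: Δl = 3.2/cos18.7° = 3.378 m; N'_5 = 220·cos18.7° − 19·3.378 = 144.2; c'Δl = 6.08; W sinα = 70.5
Slice 6: Δl = 2.0/cos28.3° = 2.271 m; N'_6 = 93·cos28.3° − 15·2.271 = 47.8; c'Δl = 4.09; W sinα = 44.1
Slice 7: Δl = 2.3/cos36.9° = 2.876 m; N'_7 = 43·cos36.9° − 3·2.876 = 25.8; c'Δl = 5.18; W sinα = 25.8
Σc'Δl = 32.9 kN/m; ΣN' = 704.4 kN/m; ΣW sinα = 127.0 kN/m
Resisting = 32.9 + 704.4·tan31.3° = 32.9 + 428.3 = 461.2 kN/m
FS = 461.2 / 127.0 = 3.631

FS = 3.63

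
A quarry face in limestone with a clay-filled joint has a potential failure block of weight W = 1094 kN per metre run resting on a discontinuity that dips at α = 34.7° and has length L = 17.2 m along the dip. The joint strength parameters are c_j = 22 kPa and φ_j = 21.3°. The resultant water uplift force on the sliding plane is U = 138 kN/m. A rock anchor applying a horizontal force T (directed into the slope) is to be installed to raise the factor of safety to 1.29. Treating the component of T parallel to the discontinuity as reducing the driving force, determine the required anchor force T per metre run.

T = 100 kN/m

Resolving forces along and normal to the sliding plane, with the horizontal anchor force T adding T·sinα to the effective normal force and T·cosα acting up the plane against the driving force:
FS = [c_jL + (W cosα − U + T sinα) tanφ_j] / [W sinα − T cosα]
Without the anchor: N' = 761.4 kN/m, driving T_d = 622.8 kN/m, resisting R = 22·17.2 + 761.4·tan21.3° = 675.3 kN/m, FS = 1.08.
Setting FS = 1.29 and solving for T:
1.29·(622.8 − T cos34.7°) = 675.3 + T sin34.7°·tan21.3°
T·(sin34.7°·tan21.3° + 1.29·cos34.7°) = 1.29·622.8 − 675.3
T·(0.5693·0.3899 + 1.29·0.8221) = 803.4 − 675.3 = 128.1
T·1.2825 = 128.1
T = 99.9 kN/m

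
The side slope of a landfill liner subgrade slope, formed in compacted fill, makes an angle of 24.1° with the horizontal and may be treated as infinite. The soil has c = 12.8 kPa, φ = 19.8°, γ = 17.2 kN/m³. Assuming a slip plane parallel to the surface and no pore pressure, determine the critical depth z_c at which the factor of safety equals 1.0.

Setting FS = 1.00 in FS = [c + γz cos²β tanφ] / [γz sinβ cosβ] and solving for z:
z = c / [γ cosβ (FS·sinβ − cosβ·tanφ)]
  = 12.8 / [17.2·cos24.1°·(1.00·sin24.1° − cos24.1°·tan19.8°)]
  = 12.8 / [17.2·0.9128·(1.00·0.4083 − 0.9128·0.3600)]
  = 12.8 / 1.2512 = 10.230 m

z_c = 10.23 m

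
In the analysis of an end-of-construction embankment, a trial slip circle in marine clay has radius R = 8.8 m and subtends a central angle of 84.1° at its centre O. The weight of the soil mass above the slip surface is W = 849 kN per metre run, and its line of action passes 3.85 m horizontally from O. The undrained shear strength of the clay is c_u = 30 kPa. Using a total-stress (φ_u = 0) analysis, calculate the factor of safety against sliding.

FS = 1.04

Taking moments about the centre O, the resisting moment is provided by the undrained shear strength acting along the arc:
Arc length L_a = R·θ = 8.8·(84.1°·π/180) = 8.8·1.4678 = 12.92 m
M_R = c_u·L_a·R = 30·12.92·8.8 = 3410.0 kN·m/m
M_D = W·d = 849·3.85 = 3268.7 kN·m/m
FS = M_R / M_D = 3410.0 / 3268.7 = 1.043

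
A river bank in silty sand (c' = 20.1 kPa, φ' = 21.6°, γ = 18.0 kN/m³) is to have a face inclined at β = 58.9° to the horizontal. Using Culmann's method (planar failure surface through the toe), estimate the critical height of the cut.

H_c = 17.39 m

Culmann's analysis gives the critical failure plane at α_cr = (β + φ')/2 = (58.9 + 21.6)/2 = 40.2°, and the critical height
H_c = (4c'/γ) · sinβ cosφ' / [1 − cos(β − φ')]
    = (4·20.1/18.0) · sin58.9°·cos21.6° / [1 − cos(37.3°)]
    = 4.467 · 0.8563·0.9298 / [1 − 0.7955]
    = 4.467 · 0.7961 / 0.2045
    = 17.39 m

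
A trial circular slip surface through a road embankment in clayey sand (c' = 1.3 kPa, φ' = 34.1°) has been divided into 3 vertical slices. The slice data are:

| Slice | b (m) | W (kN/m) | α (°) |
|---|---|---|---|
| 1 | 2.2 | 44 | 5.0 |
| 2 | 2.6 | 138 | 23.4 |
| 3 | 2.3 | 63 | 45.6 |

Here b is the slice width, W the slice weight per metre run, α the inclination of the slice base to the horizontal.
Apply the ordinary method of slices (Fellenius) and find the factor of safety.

Ordinary method of slices: FS = Σ[c'·Δl_i + (W_i cosα_i)·tanφ'] / Σ W_i sinα_i, with Δl_i = b_i / cosα_i.
Slice 1: Δl = 2.2/cos5.0° = 2.208 m; N'_1 = 44·cos5.0° = 43.8; c'Δl = 2.87; W sinα = 3.8
Slice 2: Δl = 2.6/cos23.4° = 2.833 m; N'_2 = 138·cos23.4° = 126.7; c'Δl = 3.68; W sinα = 54.8
Slice 3: Δl = 2.3/cos45.6° = 3.287 m; N'_3 = 63·cos45.6° = 44.1; c'Δl = 4.27; W sinα = 45.0
Σc'Δl = 10.8 kN/m; ΣN' = 214.6 kN/m; ΣW sinα = 103.7 kN/m
Resisting = 10.8 + 214.6·tan34.1° = 10.8 + 145.3 = 156.1 kN/m
FS = 156.1 / 103.7 = 1.506

FS = 1.51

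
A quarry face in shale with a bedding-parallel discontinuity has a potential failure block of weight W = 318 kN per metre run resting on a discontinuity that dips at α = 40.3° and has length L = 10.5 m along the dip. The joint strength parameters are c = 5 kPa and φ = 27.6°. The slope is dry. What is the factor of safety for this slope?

Resolving the block weight along and normal to the plane and applying the Mohr–Coulomb strength on the joint:
N' = W cosα = 318·cos40.3° = 242.5 kN/m
Driving force T = W sinα = 318·sin40.3° = 205.7 kN/m
Resisting force R = c·L + N'·tanφ = 5·10.5 + 242.5·tan27.6° = 52.5 + 126.8 = 179.3 kN/m
FS = R / T = 179.3 / 205.7 = 0.872

FS = 0.87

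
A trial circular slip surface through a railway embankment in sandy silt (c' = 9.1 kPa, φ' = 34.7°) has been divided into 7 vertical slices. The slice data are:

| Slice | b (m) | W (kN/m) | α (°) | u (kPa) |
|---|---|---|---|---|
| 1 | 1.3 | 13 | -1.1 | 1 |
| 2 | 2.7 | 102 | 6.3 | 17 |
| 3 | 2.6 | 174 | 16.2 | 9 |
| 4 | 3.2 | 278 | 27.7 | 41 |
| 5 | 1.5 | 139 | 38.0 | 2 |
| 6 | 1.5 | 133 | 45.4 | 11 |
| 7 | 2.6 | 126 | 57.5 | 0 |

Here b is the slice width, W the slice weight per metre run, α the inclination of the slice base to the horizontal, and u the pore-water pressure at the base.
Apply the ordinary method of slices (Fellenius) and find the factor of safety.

FS = 1.17

Ordinary method of slices: FS = Σ[c'·Δl_i + (W_i cosα_i − u_i·Δl_i)·tanφ'] / Σ W_i sinα_i, with Δl_i = b_i / cosα_i.
Slice 1: Δl = 1.3/cos(-1.1°) = 1.300 m; N'_1 = 13·cos(-1.1°) − 1·1.300 = 11.7; c'Δl = 11.83; W sinα = -0.2
Slice 2: Δl = 2.7/cos6.3° = 2.716 m; N'_2 = 102·cos6.3° − 17·2.716 = 55.2; c'Δl = 24.72; W sinα = 11.2
Slice 3: Δl = 2.6/cos16.2° = 2.708 m; N'_3 = 174·cos16.2° − 9·2.708 = 142.7; c'Δl = 24.64; W sinα = 48.5
Slice 4: Δl = 3.2/cos27.7° = 3.614 m; N'_4 = 278·cos27.7° − 41·3.614 = 98.0; c'Δl = 32.89; W sinα = 129.2
Slice 5: Δl = 1.5/cos38.0° = 1.904 m; N'_5 = 139·cos38.0° − 2·1.904 = 105.7; c'Δl = 17.32; W sinα = 85.6
Slice 6: Δl = 1.5/cos45.4° = 2.136 m; N'_6 = 133·cos45.4° − 11·2.136 = 69.9; c'Δl = 19.44; W sinα = 94.7
Slice 7: Δl = 2.6/cos57.5° = 4.839 m; N'_7 = 126·cos57.5° − 0·4.839 = 67.7; c'Δl = 44.04; W sinα = 106.3
Σc'Δl = 174.9 kN/m; ΣN' = 550.9 kN/m; ΣW sinα = 475.3 kN/m
Resisting = 174.9 + 550.9·tan34.7° = 174.9 + 381.5 = 556.3 kN/m
FS = 556.3 / 475.3 = 1.171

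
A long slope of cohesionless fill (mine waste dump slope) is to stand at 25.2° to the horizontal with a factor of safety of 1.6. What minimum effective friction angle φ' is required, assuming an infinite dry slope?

FS = tanφ'/tanβ ⇒ tanφ' = FS · tanβ = 1.6 · tan25.2° = 0.7529
φ' = arctan(0.7529) = 36.98°

φ' = 37.0°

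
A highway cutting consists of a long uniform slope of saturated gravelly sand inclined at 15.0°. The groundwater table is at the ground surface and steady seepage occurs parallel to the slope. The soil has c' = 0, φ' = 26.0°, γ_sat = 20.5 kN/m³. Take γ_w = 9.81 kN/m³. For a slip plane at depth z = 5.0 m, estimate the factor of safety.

FS = 0.95

With seepage parallel to the slope and the water table at the surface, the effective normal stress on the slip plane uses the buoyant unit weight γ' = γ_sat − γ_w while the driving shear stress uses γ_sat:
FS = [c' + γ' z cos²β tanφ'] / [γ_sat z sinβ cosβ]
(For c' = 0 this reduces to FS = (γ'/γ_sat)·tanφ'/tanβ.)
γ' = 20.5 − 9.81 = 10.69 kN/m³
Numerator = 0.0 + 10.69·5.0·cos²15.0°·tan26.0° = 0.0 + 10.69·5.0·0.9330·0.4877 = 24.323 kPa
Denominator = 20.5·5.0·sin15.0°·cos15.0° = 20.5·5.0·0.2588·0.9659 = 25.625 kPa
FS = 24.323 / 25.625 = 0.949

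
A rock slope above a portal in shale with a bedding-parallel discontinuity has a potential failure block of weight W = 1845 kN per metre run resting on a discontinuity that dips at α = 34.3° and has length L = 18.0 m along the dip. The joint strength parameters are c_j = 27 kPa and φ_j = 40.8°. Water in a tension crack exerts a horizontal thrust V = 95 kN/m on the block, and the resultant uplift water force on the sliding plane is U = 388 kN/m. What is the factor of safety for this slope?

Resolving the block weight along and normal to the plane and applying the Mohr–Coulomb strength on the joint:
N' = W cosα − U − V sinα = 1845·cos34.3° − 388 − 95·sin34.3° = 1082.6 kN/m
Driving force T = W sinα + V cosα = 1845·sin34.3° + 95·cos34.3° = 1118.2 kN/m
Resisting force R = c_j·L + N'·tanφ_j = 27·18.0 + 1082.6·tan40.8° = 486.0 + 934.5 = 1420.5 kN/m
FS = R / T = 1420.5 / 1118.2 = 1.270

FS = 1.27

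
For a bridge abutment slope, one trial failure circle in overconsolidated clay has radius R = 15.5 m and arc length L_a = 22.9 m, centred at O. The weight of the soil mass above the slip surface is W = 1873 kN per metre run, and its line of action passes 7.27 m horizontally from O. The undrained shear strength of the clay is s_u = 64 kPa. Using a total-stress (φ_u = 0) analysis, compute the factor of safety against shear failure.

FS = 1.67

Taking moments about the centre O, the resisting moment is provided by the undrained shear strength acting along the arc:
M_R = s_u·L_a·R = 64·22.90·15.5 = 22716.8 kN·m/m
M_D = W·d = 1873·7.27 = 13616.7 kN·m/m
FS = M_R / M_D = 22716.8 / 13616.7 = 1.668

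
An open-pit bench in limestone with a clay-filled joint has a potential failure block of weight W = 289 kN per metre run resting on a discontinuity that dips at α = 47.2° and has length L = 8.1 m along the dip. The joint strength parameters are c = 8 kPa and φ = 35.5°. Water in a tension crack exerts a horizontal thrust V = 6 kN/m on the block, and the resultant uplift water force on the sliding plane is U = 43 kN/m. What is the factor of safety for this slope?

Resolving the block weight along and normal to the plane and applying the Mohr–Coulomb strength on the joint:
N' = W cosα − U − V sinα = 289·cos47.2° − 43 − 6·sin47.2° = 149.0 kN/m
Driving force T = W sinα + V cosα = 289·sin47.2° + 6·cos47.2° = 216.1 kN/m
Resisting force R = c·L + N'·tanφ = 8·8.1 + 149.0·tan35.5° = 64.8 + 106.2 = 171.0 kN/m
FS = R / T = 171.0 / 216.1 = 0.791

FS = 0.79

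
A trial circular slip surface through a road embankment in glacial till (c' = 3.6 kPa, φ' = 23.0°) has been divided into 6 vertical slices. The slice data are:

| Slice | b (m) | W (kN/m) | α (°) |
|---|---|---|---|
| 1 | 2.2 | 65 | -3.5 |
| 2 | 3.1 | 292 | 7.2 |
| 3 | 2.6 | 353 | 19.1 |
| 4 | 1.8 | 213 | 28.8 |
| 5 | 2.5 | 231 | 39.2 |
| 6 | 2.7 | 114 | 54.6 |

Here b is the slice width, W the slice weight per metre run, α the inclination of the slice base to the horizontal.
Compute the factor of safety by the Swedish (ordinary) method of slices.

FS = 1.10

Ordinary method of slices: FS = Σ[c'·Δl_i + (W_i cosα_i)·tanφ'] / Σ W_i sinα_i, with Δl_i = b_i / cosα_i.
Slice 1: Δl = 2.2/cos(-3.5°) = 2.204 m; N'_1 = 65·cos(-3.5°) = 64.9; c'Δl = 7.93; W sinα = -4.0
Slice 2: Δl = 3.1/cos7.2° = 3.125 m; N'_2 = 292·cos7.2° = 289.7; c'Δl = 11.25; W sinα = 36.6
Slice 3: Δl = 2.6/cos19.1° = 2.751 m; N'_3 = 353·cos19.1° = 333.6; c'Δl = 9.91; W sinα = 115.5
Slice 4: Δl = 1.8/cos28.8° = 2.054 m; N'_4 = 213·cos28.8° = 186.7; c'Δl = 7.39; W sinα = 102.6
Slice 5: Δl = 2.5/cos39.2° = 3.226 m; N'_5 = 231·cos39.2° = 179.0; c'Δl = 11.61; W sinα = 146.0
Slice 6: Δl = 2.7/cos54.6° = 4.661 m; N'_6 = 114·cos54.6° = 66.0; c'Δl = 16.78; W sinα = 92.9
Σc'Δl = 64.9 kN/m; ΣN' = 1119.8 kN/m; ΣW sinα = 489.7 kN/m
Resisting = 64.9 + 1119.8·tan23.0° = 64.9 + 475.3 = 540.2 kN/m
FS = 540.2 / 489.7 = 1.103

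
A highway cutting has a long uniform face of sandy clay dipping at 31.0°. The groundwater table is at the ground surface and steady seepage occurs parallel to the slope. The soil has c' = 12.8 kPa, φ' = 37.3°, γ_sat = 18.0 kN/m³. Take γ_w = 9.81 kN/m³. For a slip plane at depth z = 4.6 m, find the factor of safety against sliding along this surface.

With seepage parallel to the slope and the water table at the surface, the effective normal stress on the slip plane uses the buoyant unit weight γ' = γ_sat − γ_w while the driving shear stress uses γ_sat:
FS = [c' + γ' z cos²β tanφ'] / [γ_sat z sinβ cosβ]
γ' = 18.0 − 9.81 = 8.19 kN/m³
Numerator = 12.8 + 8.19·4.6·cos²31.0°·tan37.3° = 12.8 + 8.19·4.6·0.7347·0.7618 = 33.887 kPa
Denominator = 18.0·4.6·sin31.0°·cos31.0° = 18.0·4.6·0.5150·0.8572 = 36.554 kPa
FS = 33.887 / 36.554 = 0.927

FS = 0.93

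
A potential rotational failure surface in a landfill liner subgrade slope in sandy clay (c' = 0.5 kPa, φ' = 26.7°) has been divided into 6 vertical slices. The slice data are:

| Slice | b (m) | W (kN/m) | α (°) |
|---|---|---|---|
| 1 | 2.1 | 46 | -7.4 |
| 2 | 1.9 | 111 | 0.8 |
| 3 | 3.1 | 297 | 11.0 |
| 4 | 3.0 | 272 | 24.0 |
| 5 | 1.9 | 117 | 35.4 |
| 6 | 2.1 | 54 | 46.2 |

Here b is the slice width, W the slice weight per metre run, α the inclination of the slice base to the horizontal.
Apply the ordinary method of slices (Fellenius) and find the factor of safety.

Ordinary method of slices: FS = Σ[c'·Δl_i + (W_i cosα_i)·tanφ'] / Σ W_i sinα_i, with Δl_i = b_i / cosα_i.
Slice 1: Δl = 2.1/cos(-7.4°) = 2.118 m; N'_1 = 46·cos(-7.4°) = 45.6; c'Δl = 1.06; W sinα = -5.9
Slice 2: Δl = 1.9/cos0.8° = 1.900 m; N'_2 = 111·cos0.8° = 111.0; c'Δl = 0.95; W sinα = 1.5
Slice 3: Δl = 3.1/cos11.0° = 3.158 m; N'_3 = 297·cos11.0° = 291.5; c'Δl = 1.58; W sinα = 56.7
Slice 4: Δl = 3.0/cos24.0° = 3.284 m; N'_4 = 272·cos24.0° = 248.5; c'Δl = 1.64; W sinα = 110.6
Slice 5: Δl = 1.9/cos35.4° = 2.331 m; N'_5 = 117·cos35.4° = 95.4; c'Δl = 1.17; W sinα = 67.8
Slice 6: Δl = 2.1/cos46.2° = 3.034 m; N'_6 = 54·cos46.2° = 37.4; c'Δl = 1.52; W sinα = 39.0
Σc'Δl = 7.9 kN/m; ΣN' = 829.4 kN/m; ΣW sinα = 269.7 kN/m
Resisting = 7.9 + 829.4·tan26.7° = 7.9 + 417.1 = 425.0 kN/m
FS = 425.0 / 269.7 = 1.576

FS = 1.58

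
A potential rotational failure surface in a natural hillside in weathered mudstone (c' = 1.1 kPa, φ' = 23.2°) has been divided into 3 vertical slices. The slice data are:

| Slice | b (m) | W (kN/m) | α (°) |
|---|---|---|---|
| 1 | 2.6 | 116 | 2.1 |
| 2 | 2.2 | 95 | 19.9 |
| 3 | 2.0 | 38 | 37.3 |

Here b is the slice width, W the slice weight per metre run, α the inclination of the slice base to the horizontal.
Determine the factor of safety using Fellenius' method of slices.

Ordinary method of slices: FS = Σ[c'·Δl_i + (W_i cosα_i)·tanφ'] / Σ W_i sinα_i, with Δl_i = b_i / cosα_i.
Slice 1: Δl = 2.6/cos2.1° = 2.602 m; N'_1 = 116·cos2.1° = 115.9; c'Δl = 2.86; W sinα = 4.3
Slice 2: Δl = 2.2/cos19.9° = 2.340 m; N'_2 = 95·cos19.9° = 89.3; c'Δl = 2.57; W sinα = 32.3
Slice 3: Δl = 2.0/cos37.3° = 2.514 m; N'_3 = 38·cos37.3° = 30.2; c'Δl = 2.77; W sinα = 23.0
Σc'Δl = 8.2 kN/m; ΣN' = 235.5 kN/m; ΣW sinα = 59.6 kN/m
Resisting = 8.2 + 235.5·tan23.2° = 8.2 + 100.9 = 109.1 kN/m
FS = 109.1 / 59.6 = 1.831

FS = 1.83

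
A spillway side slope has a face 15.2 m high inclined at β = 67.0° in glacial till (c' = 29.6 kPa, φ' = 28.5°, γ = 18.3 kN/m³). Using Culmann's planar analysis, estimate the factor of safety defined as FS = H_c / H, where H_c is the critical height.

FS = 1.58

H_c = (4c'/γ) · sinβ cosφ' / [1 − cos(β − φ')]
    = (4·29.6/18.3) · sin67.0°·cos28.5° / [1 − cos38.5°]
    = 6.470 · 0.8090 / 0.2174 = 24.08 m
FS = H_c / H = 24.08 / 15.2 = 1.584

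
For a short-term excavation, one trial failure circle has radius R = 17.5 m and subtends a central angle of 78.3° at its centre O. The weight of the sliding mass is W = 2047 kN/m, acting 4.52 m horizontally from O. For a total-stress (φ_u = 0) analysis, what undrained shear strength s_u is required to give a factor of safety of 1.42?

FS = s_u·L_a·R / (W·d), so s_u = FS·W·d / (L_a·R).
Arc length L_a = R·θ = 17.5·(78.3°·π/180) = 17.5·1.3666 = 23.92 m
s_u = 1.42·2047·4.52 / (23.92·17.5) = 13138.5 / 418.52 = 31.39 kPa

s_u = 31.4 kPa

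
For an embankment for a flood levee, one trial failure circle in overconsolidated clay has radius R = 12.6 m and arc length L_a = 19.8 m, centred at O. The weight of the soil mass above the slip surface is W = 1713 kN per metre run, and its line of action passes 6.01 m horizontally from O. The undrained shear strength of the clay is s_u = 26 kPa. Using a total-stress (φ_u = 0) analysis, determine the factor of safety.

Taking moments about the centre O, the resisting moment is provided by the undrained shear strength acting along the arc:
M_R = s_u·L_a·R = 26·19.80·12.6 = 6486.5 kN·m/m
M_D = W·d = 1713·6.01 = 10295.1 kN·m/m
FS = M_R / M_D = 6486.5 / 10295.1 = 0.630

FS = 0.63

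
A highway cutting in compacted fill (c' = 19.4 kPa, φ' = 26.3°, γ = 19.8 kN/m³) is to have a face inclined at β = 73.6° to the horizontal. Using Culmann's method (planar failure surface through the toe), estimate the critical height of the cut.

Culmann's analysis gives the critical failure plane at α_cr = (β + φ')/2 = (73.6 + 26.3)/2 = 49.9°, and the critical height
H_c = (4c'/γ) · sinβ cosφ' / [1 − cos(β − φ')]
    = (4·19.4/19.8) · sin73.6°·cos26.3° / [1 − cos(47.3°)]
    = 3.919 · 0.9593·0.8965 / [1 − 0.6782]
    = 3.919 · 0.8600 / 0.3218
    = 10.47 m

H_c = 10.47 m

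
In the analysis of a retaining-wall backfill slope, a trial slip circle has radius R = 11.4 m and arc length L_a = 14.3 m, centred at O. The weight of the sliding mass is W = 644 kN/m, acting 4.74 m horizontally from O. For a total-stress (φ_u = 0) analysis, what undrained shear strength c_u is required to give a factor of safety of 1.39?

c_u = 26.0 kPa

FS = c_u·L_a·R / (W·d), so c_u = FS·W·d / (L_a·R).
c_u = 1.39·644·4.74 / (14.30·11.4) = 4243.1 / 163.02 = 26.03 kPa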